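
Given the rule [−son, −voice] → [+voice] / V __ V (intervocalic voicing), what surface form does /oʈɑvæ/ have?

Only /ʈ/ occurs between two vowels (/o/ __ /ɑ/) and matches the structural description. It is a voiceless retroflex stop, so [−son, −voice] holds; changing it to [+voice] with all other features held fixed yields /ɖ/ (voiced retroflex stop). No other segment meets both the structural description and the environment, so the output is [oɖɑvæ].

[oɖɑvæ]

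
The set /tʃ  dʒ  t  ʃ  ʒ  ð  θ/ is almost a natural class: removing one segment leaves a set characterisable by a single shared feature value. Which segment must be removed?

[distributed] groups all but one: /tʃ, dʒ, ð, ʃ, θ, ʒ/ share [+distributed] while /t/ (voiceless alveolar stop) alone is [−distributed]. Removing any other segment would not leave a single-feature class that excludes it.

t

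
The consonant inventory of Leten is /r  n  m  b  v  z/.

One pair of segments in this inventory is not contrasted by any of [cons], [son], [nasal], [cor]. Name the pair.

b, v

On the given features, /b/ and /v/ have an identical profile: [+consonantal], [−sonorant], [−nasal], [−coronal]. No other two segments in the inventory coincide on all 4 features. (They do differ in [continuant], which is not among the given features.)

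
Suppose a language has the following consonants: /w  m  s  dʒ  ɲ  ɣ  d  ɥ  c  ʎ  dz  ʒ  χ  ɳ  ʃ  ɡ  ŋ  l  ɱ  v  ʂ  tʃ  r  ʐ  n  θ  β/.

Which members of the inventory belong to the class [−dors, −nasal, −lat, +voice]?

dʒ, d, dz, ʒ, v, r, ʐ, β

First, the [−dorsal] segments are /m, s, dʒ, d, dz, ʒ, ɳ, ʃ, l, ɱ, v, ʂ, tʃ, r, ʐ, n, θ, β/.
Of those, [−nasal] gives /s, dʒ, d, dz, ʒ, ʃ, l, v, ʂ, tʃ, r, ʐ, θ, β/.
Intersecting with [−lateral] gives /s, dʒ, d, dz, ʒ, ʃ, v, ʂ, tʃ, r, ʐ, θ, β/.
Of those, [+voice] leaves /dʒ, d, dz, ʒ, v, r, ʐ, β/.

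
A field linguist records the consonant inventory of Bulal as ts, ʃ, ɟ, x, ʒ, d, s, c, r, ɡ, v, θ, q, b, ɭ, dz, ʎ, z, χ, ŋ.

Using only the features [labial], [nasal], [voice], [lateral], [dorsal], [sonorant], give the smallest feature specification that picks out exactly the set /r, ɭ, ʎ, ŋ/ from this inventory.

[+sonorant]

Every target segment is [+sonorant] and no other inventory member is, so one feature is enough.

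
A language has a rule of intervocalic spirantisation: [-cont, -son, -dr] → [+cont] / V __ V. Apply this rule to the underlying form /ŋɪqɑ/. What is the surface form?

The only segment in the rule's environment that also matches [-cont, -son, -dr] is /q/. Applying [+continuant] turns the voiceless uvular stop into /χ/ (voiceless uvular fricative), giving [ŋɪχɑ].

[ŋɪχɑ]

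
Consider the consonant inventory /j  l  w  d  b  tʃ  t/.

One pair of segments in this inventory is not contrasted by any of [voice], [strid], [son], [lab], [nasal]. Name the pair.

l, j

Both /l/ and /j/ are [+voice], [-strident], [+sonorant], [-labial], [-nasal]. Since the list omits [lateral] and [dorsal] — which do distinguish the alveolar lateral approximant from the palatal glide — this pair collapses; all other pairs remain distinct.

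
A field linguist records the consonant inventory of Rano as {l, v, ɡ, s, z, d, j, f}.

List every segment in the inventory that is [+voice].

The feature [voice] marks segments produced with vocal-fold vibration. In this inventory /l, v, ɡ, z, d, j/ have that property, so they are [+voice]; /s, f/ are [-voice].

l, v, ɡ, z, d, j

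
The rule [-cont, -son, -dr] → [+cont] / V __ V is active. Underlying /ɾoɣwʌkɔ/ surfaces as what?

/k/ satisfies [-cont, -son, -dr] and sits in V __ V. The [+continuant] counterpart of the voiceless velar stop is /x/. Other segments in /ɾoɣwʌkɔ/ either fail the structural description or are not in the environment, so the surface form is [ɾoɣwʌxɔ].

[ɾoɣwʌxɔ]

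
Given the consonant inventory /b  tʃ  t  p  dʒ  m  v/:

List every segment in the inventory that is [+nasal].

The feature [nasal] marks segments produced with velum lowered (airflow through the nose). In this inventory /m/ has that property, so it is [+nasal]; /b, tʃ, t, p, dʒ, v/ are [−nasal].

m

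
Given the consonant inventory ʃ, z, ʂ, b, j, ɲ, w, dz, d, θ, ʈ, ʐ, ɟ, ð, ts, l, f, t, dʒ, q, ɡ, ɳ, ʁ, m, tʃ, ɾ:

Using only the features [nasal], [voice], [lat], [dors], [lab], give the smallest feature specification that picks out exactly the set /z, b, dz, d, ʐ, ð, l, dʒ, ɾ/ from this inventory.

[+voice, -nasal, -dors]

/z, b, dz, d, ʐ, ð, l, dʒ, ɾ/ are all [+voice], [-nasal], [-dorsal], and no other segment in the inventory matches all three values. Dropping any one of them over-generates: [-nasal, -dorsal] alone would also admit /ʃ, ʂ, θ, ʈ, …/; [+voice, -dorsal] alone would also admit /ɳ, m/; [+voice, -nasal] alone would also admit /j, w, ɟ, ɡ, …/. No other combination of two listed features picks out exactly this set either, so fewer than three features will not do.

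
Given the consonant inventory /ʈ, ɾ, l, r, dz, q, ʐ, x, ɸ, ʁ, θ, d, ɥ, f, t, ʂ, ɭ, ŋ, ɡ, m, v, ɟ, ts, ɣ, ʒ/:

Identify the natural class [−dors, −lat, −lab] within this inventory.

First, the [−dorsal] segments are /ʈ, ɾ, l, r, dz, ʐ, ɸ, θ, d, f, t, ʂ, ɭ, m, v, ts, ʒ/.
Then [−lateral] gives /ʈ, ɾ, r, dz, ʐ, ɸ, θ, d, f, t, ʂ, m, v, ts, ʒ/.
Of those, [−labial] leaves /ʈ, ɾ, r, dz, ʐ, θ, d, t, ʂ, ts, ʒ/.

ʈ, ɾ, r, dz, ʐ, θ, d, t, ʂ, ts, ʒ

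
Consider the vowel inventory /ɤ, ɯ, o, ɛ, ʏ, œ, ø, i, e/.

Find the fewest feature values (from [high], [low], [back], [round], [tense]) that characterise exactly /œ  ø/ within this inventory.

The class [−high], [−back], [+round] has exactly /œ, ø/ as its extension in this inventory. No smaller conjunction from the listed features achieves this: [−back, +round] alone would also admit /ʏ/; [−high, +round] alone would also admit /o/; [−high, −back] alone would also admit /ɛ, e/; and checking the remaining two-feature bundles turns up none with this extension.

[−high, −back, +round]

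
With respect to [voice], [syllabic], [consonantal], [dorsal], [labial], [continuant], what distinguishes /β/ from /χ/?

[voice], [labial], [dorsal]

/β/ is the voiced bilabial fricative and /χ/ is the voiceless uvular fricative. Both are [−syllabic], [+consonantal], [+continuant]. /β/ is [+voice] while /χ/ is [−voice]; /β/ is [+labial] while /χ/ is [−labial]; /β/ is [−dorsal] while /χ/ is [+dorsal], so the distinguishing features are [voice], [labial], [dorsal].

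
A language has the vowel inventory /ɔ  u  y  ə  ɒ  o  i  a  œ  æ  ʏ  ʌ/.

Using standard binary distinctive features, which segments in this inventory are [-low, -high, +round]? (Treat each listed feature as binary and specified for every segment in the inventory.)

ɔ, o, œ

Among the inventory, the [-low] segments are /ɔ, u, y, ə, o, i, œ, ʏ, ʌ/.
Intersecting with [-high] gives /ɔ, ə, o, œ, ʌ/.
Within that set, [+round] leaves /ɔ, o, œ/.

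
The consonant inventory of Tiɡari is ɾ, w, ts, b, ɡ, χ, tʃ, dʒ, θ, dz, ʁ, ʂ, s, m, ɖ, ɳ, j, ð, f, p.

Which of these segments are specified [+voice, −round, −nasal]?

ɾ, b, ɡ, dʒ, dz, ʁ, ɖ, j, ð

Eliminate segments failing any feature: /w/ is [+round]; /ts, χ, tʃ, θ, ʂ, s, f, p/ are [−voice]; /m, ɳ/ are [+nasal]. The remaining /ɾ, b, ɡ, dʒ, dz, ʁ, ɖ, j, ð/ satisfy [+voice], [−round], [−nasal].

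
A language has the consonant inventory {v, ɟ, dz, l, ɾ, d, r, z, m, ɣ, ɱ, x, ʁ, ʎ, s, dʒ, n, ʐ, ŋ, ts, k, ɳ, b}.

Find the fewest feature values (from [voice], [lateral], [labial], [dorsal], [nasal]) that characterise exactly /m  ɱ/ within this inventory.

[+nasal, +labial]

The class [+nasal], [+labial] has exactly /m, ɱ/ as its extension in this inventory. No smaller conjunction from the listed features achieves this: [+labial] alone would also admit /v, b/; [+nasal] alone would also admit /n, ŋ, ɳ/; and checking the remaining single features turns up none with this extension.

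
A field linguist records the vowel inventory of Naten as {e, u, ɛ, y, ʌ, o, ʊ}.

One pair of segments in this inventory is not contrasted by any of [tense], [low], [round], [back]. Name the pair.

Both /o/ and /u/ are [+tense], [-low], [+round], [+back]. Since the list omits [high] — which does distinguish the mid back rounded tense vowel from the high back rounded tense vowel — this pair collapses; all other pairs remain distinct.

o, u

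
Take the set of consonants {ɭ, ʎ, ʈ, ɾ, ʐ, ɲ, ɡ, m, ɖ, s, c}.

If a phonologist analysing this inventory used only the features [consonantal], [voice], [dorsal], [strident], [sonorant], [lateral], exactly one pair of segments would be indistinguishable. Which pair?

Both /m/ and /ɾ/ are [+consonantal], [+voice], [-dorsal], [-strident], [+sonorant], [-lateral]. Since the list omits [nasal], [labial] and [coronal] — which do distinguish the bilabial nasal from the alveolar tap — this pair collapses; all other pairs remain distinct.

m, ɾ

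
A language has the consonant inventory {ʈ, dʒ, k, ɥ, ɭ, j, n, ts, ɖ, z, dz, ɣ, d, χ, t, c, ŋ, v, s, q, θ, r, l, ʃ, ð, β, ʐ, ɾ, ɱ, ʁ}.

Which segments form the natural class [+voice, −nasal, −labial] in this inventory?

dʒ, ɭ, j, ɖ, z, dz, ɣ, d, r, l, ð, ʐ, ɾ, ʁ

The [+voice] segments are /dʒ, ɥ, ɭ, j, n, ɖ, z, dz, ɣ, d, ŋ, v, r, l, ð, β, ʐ, ɾ, ɱ, ʁ/.
Then [−nasal] gives /dʒ, ɥ, ɭ, j, ɖ, z, dz, ɣ, d, v, r, l, ð, β, ʐ, ɾ, ʁ/.
Among these, [−labial] leaves /dʒ, ɭ, j, ɖ, z, dz, ɣ, d, r, l, ð, ʐ, ɾ, ʁ/.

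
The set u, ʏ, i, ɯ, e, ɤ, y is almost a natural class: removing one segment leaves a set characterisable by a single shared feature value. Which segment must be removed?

ʏ

The remaining segments after removing /ʏ/ share [+tense]; /ʏ/ (high front rounded lax vowel) is [−tense]. For every other candidate removal, the leftover set fails to share any single feature value that the removed segment lacks.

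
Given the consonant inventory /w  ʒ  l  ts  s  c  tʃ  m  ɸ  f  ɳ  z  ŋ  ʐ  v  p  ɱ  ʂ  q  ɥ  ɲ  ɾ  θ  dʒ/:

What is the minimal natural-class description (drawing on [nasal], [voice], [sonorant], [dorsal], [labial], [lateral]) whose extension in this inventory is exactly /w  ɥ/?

The class [+labial], [+dorsal] has exactly /w, ɥ/ as its extension in this inventory. No smaller conjunction from the listed features achieves this: [+dorsal] alone would also admit /c, ŋ, q, ɲ/; [+labial] alone would also admit /m, ɸ, f, v, …/; and checking the remaining single features turns up none with this extension.

[+labial, +dorsal]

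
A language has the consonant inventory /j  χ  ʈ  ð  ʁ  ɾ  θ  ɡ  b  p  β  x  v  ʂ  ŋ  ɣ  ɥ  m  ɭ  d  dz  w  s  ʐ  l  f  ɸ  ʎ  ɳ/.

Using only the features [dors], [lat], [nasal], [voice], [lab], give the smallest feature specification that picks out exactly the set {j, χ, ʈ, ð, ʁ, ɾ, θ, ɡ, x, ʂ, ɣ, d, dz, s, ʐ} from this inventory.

[−nasal, −lat, −lab]

Every target segment is [−nasal], [−lateral], [−labial]; each remaining inventory member fails at least one of these. Each conjunct is needed — [−lateral, −labial] alone would also admit /ŋ, ɳ/; [−nasal, −labial] alone would also admit /ɭ, l, ʎ/; [−nasal, −lateral] alone would also admit /b, p, β, v, …/ — and no other combination of two listed features has exactly this extension, so three is the minimum.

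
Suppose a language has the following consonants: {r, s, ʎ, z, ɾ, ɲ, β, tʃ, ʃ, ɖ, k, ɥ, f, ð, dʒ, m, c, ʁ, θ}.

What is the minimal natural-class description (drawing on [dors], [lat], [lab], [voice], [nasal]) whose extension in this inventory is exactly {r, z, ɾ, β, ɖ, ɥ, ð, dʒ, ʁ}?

The class [+voice], [−nasal], [−lateral] has exactly /r, z, ɾ, β, ɖ, ɥ, ð, dʒ, ʁ/ as its extension in this inventory. No smaller conjunction from the listed features achieves this: [−nasal, −lateral] alone would also admit /s, tʃ, ʃ, k, …/; [+voice, −lateral] alone would also admit /ɲ, m/; [+voice, −nasal] alone would also admit /ʎ/; and checking the remaining two-feature bundles turns up none with this extension.

[+voice, −nasal, −lat]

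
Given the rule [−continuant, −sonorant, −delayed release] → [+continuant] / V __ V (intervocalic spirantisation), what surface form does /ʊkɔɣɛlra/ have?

[ʊxɔɣɛlra]

/k/ satisfies [−continuant, −sonorant, −delayed release] and sits in V __ V. The [+continuant] counterpart of the voiceless velar stop is /x/. Other segments in /ʊkɔɣɛlra/ either fail the structural description or are not in the environment, so the surface form is [ʊxɔɣɛlra].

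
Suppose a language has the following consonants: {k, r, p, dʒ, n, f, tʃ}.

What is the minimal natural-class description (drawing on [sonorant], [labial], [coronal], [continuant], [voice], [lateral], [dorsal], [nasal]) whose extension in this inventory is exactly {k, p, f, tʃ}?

[−voice]

The target set is precisely the extension of [−voice] in this inventory.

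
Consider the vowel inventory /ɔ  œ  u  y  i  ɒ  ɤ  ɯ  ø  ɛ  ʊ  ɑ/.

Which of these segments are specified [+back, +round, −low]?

ɔ, u, ʊ

Eliminate segments failing any feature: /œ, y, i, ø, ɛ/ are [−back]; /ɒ/ is [+low]; /ɤ, ɯ, ɑ/ are [−round]. The remaining /ɔ, u, ʊ/ satisfy [+back], [+round], [−low].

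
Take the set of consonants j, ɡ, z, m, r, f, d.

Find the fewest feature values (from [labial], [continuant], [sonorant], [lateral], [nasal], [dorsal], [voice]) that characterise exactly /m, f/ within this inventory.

[+labial]

Every target segment is [+labial] and no other inventory member is, so one feature is enough.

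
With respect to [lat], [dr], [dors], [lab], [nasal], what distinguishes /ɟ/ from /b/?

/ɟ/ is the voiced palatal stop and /b/ is the voiced bilabial stop. Both are [-lateral], [-delayed release], [-nasal]. /ɟ/ is [-labial] while /b/ is [+labial]; /ɟ/ is [+dorsal] while /b/ is [-dorsal], so the distinguishing features are [labial], [dorsal].

[labial], [dorsal]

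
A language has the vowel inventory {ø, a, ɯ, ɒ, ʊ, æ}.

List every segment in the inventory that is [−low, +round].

ø, ʊ

First, the [−low] segments are /ø, ɯ, ʊ/.
Within that set, [+round] leaves /ø, ʊ/.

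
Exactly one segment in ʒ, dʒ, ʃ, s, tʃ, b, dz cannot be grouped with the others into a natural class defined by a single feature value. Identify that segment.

The remaining segments after removing /b/ share [+strident]; /b/ (voiced bilabial stop) is [−strident]. For every other candidate removal, the leftover set fails to share any single feature value that the removed segment lacks.

b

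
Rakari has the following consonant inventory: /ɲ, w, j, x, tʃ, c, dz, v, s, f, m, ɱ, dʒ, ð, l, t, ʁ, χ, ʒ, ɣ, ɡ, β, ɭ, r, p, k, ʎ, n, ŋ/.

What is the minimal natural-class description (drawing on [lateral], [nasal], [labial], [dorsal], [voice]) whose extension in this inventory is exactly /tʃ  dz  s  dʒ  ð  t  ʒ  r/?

Every target segment is [−nasal], [−lateral], [−labial], [−dorsal]; each remaining inventory member fails at least one of these. Each conjunct is needed — [−lateral, −labial, −dorsal] alone would also admit /n/; [−nasal, −labial, −dorsal] alone would also admit /l, ɭ/; [−nasal, −lateral, −dorsal] alone would also admit /v, f, β, p/; [−nasal, −lateral, −labial] alone would also admit /j, x, c, ʁ, …/ — and no other combination of three listed features has exactly this extension, so four is the minimum.

[−nasal, −lateral, −labial, −dorsal]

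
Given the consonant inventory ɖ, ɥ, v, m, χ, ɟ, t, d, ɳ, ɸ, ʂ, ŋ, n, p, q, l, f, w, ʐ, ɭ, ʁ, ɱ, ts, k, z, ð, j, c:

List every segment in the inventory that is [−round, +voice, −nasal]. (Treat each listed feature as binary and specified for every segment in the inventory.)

Checking each segment against [−round], [+voice], [−nasal]: /ɖ/ (voiced retroflex stop), /v/ (voiced labiodental fricative), /ɟ/ (voiced palatal stop), /d/ (voiced alveolar stop), /l/ (alveolar lateral approximant), /ʐ/ (voiced retroflex fricative), among others, satisfy every feature; every other segment in the inventory fails at least one.

ɖ, v, ɟ, d, l, ʐ, ɭ, ʁ, z, ð, j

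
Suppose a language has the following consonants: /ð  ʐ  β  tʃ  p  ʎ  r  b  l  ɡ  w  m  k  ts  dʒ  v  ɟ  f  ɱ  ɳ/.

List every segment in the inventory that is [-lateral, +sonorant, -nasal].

r, w

Eliminate segments failing any feature: /ð, ʐ, β, tʃ, p, b, ɡ, k, ts, dʒ, v, ɟ, f/ are [-sonorant]; /ʎ, l/ are [+lateral]; /m, ɱ, ɳ/ are [+nasal]. The remaining /r, w/ satisfy [-lateral], [+sonorant], [-nasal].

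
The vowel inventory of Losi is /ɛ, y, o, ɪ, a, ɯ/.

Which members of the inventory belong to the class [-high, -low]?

ɛ, o

The [-high] segments are /ɛ, o, a/.
Then [-low] leaves /ɛ, o/.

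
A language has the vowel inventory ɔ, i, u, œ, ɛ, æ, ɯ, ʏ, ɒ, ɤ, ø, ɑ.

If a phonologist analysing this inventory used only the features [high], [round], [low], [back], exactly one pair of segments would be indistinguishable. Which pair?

œ, ø

On the given features, /œ/ and /ø/ have an identical profile: [−high], [+round], [−low], [−back]. No other two segments in the inventory coincide on all 4 features. (They do differ in [tense], which is not among the given features.)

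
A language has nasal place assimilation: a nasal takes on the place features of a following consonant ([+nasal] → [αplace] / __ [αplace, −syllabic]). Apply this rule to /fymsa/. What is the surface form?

[fynsa]

/m/ sits before the [+coronal] consonant /s/, so it takes on [+coronal] and surfaces as /n/. The rest of the form is unaffected: [fynsa].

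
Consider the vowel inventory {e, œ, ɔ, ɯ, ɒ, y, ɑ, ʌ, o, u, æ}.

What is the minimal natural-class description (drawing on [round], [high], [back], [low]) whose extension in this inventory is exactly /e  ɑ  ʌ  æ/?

The class [−high], [−round] has exactly /e, ɑ, ʌ, æ/ as its extension in this inventory. No smaller conjunction from the listed features achieves this: [−round] alone would also admit /ɯ/; [−high] alone would also admit /œ, ɔ, ɒ, o/; and checking the remaining single features turns up none with this extension.

[−high, −round]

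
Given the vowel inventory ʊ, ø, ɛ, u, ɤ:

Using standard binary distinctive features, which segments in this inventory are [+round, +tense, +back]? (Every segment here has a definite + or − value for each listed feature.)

u

Eliminate segments failing any feature: /ʊ/ is [−tense]; /ø/ is [−back]; /ɛ, ɤ/ are [−round]. The remaining /u/ satisfy [+round], [+tense], [+back].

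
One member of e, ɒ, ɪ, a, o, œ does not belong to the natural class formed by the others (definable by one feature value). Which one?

ɪ

The remaining segments after removing /ɪ/ share [-high]; /ɪ/ (high front unrounded lax vowel) is [+high]. For every other candidate removal, the leftover set fails to share any single feature value that the removed segment lacks.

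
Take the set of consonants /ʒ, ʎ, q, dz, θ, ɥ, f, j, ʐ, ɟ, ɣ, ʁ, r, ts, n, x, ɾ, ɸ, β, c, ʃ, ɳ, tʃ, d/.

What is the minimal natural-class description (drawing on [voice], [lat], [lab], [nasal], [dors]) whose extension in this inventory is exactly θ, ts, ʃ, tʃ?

[−voice, −lab, −dors]

The class [−voice], [−labial], [−dorsal] has exactly /θ, ts, ʃ, tʃ/ as its extension in this inventory. No smaller conjunction from the listed features achieves this: [−labial, −dorsal] alone would also admit /ʒ, dz, ʐ, r, …/; [−voice, −dorsal] alone would also admit /f, ɸ/; [−voice, −labial] alone would also admit /q, x, c/; and checking the remaining two-feature bundles turns up none with this extension.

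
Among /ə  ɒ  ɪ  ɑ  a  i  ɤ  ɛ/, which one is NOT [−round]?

/ɑ, ɪ, a, i, ə, ɛ, ɤ/ are all [−round]; /ɒ/ (low back rounded vowel) is [+round].

ɒ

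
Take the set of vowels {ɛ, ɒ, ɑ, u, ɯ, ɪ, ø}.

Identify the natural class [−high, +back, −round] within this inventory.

ɑ

Eliminate segments failing any feature: /ɛ, ø/ are [−back]; /ɒ/ is [+round]; /u, ɯ, ɪ/ are [+high]. The remaining /ɑ/ satisfy [−high], [+back], [−round].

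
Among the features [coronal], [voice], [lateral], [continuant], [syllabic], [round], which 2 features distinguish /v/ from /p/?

[voice], [continuant]

The two segments share [-coronal], [-lateral], [-syllabic], [-round]. The only features from the list on which they differ: /v/ is [+voice] while /p/ is [-voice]; /v/ is [+continuant] while /p/ is [-continuant].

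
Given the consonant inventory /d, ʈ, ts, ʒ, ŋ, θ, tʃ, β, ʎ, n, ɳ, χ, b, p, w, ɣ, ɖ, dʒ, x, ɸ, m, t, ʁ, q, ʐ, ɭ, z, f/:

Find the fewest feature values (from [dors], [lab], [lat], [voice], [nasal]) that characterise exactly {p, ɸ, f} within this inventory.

[-voice, +lab]

Every target segment is [-voice], [+labial]; each remaining inventory member fails at least one of these. Each conjunct is needed — [+labial] alone would also admit /β, b, w, m/; [-voice] alone would also admit /ʈ, ts, θ, tʃ, …/ — and no other single listed feature has exactly this extension, so two is the minimum.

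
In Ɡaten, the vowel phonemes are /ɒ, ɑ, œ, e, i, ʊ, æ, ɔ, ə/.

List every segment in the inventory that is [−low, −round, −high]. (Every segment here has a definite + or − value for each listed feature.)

e, ə

Eliminate segments failing any feature: /ɒ, ɑ, æ/ are [+low]; /œ, ʊ, ɔ/ are [+round]; /i/ is [+high]. The remaining /e, ə/ satisfy [−low], [−round], [−high].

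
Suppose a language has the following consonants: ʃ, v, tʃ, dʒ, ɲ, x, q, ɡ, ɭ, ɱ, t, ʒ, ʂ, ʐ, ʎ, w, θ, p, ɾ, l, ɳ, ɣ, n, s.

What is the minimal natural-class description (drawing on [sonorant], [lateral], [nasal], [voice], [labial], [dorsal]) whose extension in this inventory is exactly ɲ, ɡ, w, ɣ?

[+voice, -lateral, +dorsal]

Every target segment is [+voice], [-lateral], [+dorsal]; each remaining inventory member fails at least one of these. Each conjunct is needed — [-lateral, +dorsal] alone would also admit /x, q/; [+voice, +dorsal] alone would also admit /ʎ/; [+voice, -lateral] alone would also admit /v, dʒ, ɱ, ʒ, …/ — and no other combination of two listed features has exactly this extension, so three is the minimum.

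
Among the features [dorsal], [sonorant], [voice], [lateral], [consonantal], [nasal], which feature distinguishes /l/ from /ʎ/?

[dorsal]

The two segments share [+sonorant], [+voice], [+lateral], [+consonantal], [−nasal]. The only feature from the list on which they differ: /l/ is [−dorsal] while /ʎ/ is [+dorsal].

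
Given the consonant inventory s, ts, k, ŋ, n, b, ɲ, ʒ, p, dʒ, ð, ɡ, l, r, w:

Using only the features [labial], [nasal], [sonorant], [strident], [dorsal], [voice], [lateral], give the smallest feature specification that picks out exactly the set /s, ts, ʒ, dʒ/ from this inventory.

The target set is precisely the extension of [+strident] in this inventory.

[+strident]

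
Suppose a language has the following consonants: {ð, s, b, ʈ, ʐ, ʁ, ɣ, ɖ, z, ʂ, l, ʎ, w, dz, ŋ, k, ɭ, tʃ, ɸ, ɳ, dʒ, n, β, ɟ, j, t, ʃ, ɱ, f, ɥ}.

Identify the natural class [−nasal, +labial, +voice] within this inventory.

Eliminate segments failing any feature: /ð, s, ʈ, ʐ, ʁ, ɣ, ɖ, z, ʂ, l, ʎ, dz, k, ɭ, tʃ, dʒ, ɟ, j, t, ʃ/ are [−labial]; /ŋ, ɳ, n, ɱ/ are [+nasal]; /ɸ, f/ are [−voice]. The remaining /b, w, β, ɥ/ satisfy [−nasal], [+labial], [+voice].

b, w, β, ɥ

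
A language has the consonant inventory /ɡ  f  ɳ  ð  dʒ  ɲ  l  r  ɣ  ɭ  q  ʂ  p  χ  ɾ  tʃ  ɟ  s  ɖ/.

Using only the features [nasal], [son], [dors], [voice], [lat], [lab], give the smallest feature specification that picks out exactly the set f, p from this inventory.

The target set is precisely the extension of [+labial] in this inventory.

[+lab]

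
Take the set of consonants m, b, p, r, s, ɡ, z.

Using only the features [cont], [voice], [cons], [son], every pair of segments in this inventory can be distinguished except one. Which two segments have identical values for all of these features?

b, ɡ

On the given features, /b/ and /ɡ/ have an identical profile: [−continuant], [+voice], [+consonantal], [−sonorant]. No other two segments in the inventory coincide on all 4 features. (They do differ in [labial] and [dorsal], which are not among the given features.)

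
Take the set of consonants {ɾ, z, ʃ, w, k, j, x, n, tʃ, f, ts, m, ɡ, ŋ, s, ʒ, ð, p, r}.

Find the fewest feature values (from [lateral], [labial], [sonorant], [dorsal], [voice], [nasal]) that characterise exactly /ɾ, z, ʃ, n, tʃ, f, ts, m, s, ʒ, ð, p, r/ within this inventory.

Every target segment is [−dorsal] and no other inventory member is, so one feature is enough.

[−dorsal]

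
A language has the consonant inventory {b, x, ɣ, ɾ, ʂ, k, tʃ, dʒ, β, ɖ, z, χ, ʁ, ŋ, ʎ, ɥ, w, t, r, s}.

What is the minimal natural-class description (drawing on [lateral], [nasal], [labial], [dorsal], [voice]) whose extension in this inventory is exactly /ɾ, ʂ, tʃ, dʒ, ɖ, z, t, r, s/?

[−labial, −dorsal]

The class [−labial], [−dorsal] has exactly /ɾ, ʂ, tʃ, dʒ, ɖ, z, t, r, s/ as its extension in this inventory. No smaller conjunction from the listed features achieves this: [−dorsal] alone would also admit /b, β/; [−labial] alone would also admit /x, ɣ, k, χ, …/; and checking the remaining single features turns up none with this extension.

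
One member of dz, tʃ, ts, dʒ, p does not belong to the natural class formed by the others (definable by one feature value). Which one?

p

/dz, tʃ, dʒ, ts/ are all [+delayed release], but /p/ (voiceless bilabial stop) is [-delayed release]. No other single segment can be removed to leave a set sharing one feature value that the removed segment lacks, so /p/ is the odd one out.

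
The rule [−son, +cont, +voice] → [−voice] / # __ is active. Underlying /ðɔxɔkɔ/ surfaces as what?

The only segment in the rule's environment that also matches [−son, +cont, +voice] is /ð/. Applying [−voice] turns the voiced dental fricative into /θ/ (voiceless dental fricative), giving [θɔxɔkɔ].

[θɔxɔkɔ]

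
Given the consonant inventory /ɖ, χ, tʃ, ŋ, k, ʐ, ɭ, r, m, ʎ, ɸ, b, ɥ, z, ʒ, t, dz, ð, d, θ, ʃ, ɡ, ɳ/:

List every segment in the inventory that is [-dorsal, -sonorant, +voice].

Checking each segment against [-dorsal], [-sonorant], [+voice]: /ɖ/ (voiced retroflex stop), /ʐ/ (voiced retroflex fricative), /b/ (voiced bilabial stop), /z/ (voiced alveolar fricative), /ʒ/ (voiced postalveolar fricative), /dz/ (voiced alveolar affricate), among others, satisfy every feature; every other segment in the inventory fails at least one.

ɖ, ʐ, b, z, ʒ, dz, ð, d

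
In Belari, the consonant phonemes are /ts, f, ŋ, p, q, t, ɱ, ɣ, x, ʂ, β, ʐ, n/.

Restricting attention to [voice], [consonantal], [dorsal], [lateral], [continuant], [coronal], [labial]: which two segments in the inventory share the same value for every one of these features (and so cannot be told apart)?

Both /ts/ and /t/ are [−voice], [+consonantal], [−dorsal], [−lateral], [−continuant], [+coronal], [−labial]. Since the list omits [strident] and [delayed release] — which do distinguish the voiceless alveolar affricate from the voiceless alveolar stop — this pair collapses; all other pairs remain distinct.

ts, t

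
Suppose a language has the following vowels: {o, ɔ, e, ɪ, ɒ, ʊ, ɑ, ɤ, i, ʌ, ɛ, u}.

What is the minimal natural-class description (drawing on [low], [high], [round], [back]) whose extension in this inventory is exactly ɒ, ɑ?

Every target segment is [+low] and no other inventory member is, so one feature is enough.

[+low]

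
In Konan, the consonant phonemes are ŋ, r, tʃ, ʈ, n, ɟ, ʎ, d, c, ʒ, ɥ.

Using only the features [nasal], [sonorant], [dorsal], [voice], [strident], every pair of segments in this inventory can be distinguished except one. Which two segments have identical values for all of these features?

ɥ, ʎ

/ɥ/ (labial-palatal glide) and /ʎ/ (palatal lateral approximant) are both [-nasal], [+sonorant], [+dorsal], [+voice], [-strident], so none of the listed features separates them. (They do differ in [lateral], [labial] and [round], which are not among the given features.) Every other pair in the inventory differs on at least one listed feature.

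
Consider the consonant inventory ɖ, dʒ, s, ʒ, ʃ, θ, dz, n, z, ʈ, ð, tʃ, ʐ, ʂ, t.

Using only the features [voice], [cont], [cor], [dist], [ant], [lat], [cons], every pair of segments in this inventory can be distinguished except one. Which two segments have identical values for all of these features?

On the given features, /dz/ and /n/ have an identical profile: [+voice], [−continuant], [+coronal], [−distributed], [+anterior], [−lateral], [+consonantal]. No other two segments in the inventory coincide on all 7 features. (They do differ in [sonorant], [nasal] and [strident], which are not among the given features.)

dz, n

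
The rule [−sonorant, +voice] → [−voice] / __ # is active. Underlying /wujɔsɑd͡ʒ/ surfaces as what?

[wujɔsɑt͡ʃ]

/d͡ʒ/ satisfies [−sonorant, +voice] and sits in __ #. The [−voice] counterpart of the voiced postalveolar affricate is /t͡ʃ/. Other segments in /wujɔsɑd͡ʒ/ either fail the structural description or are not in the environment, so the surface form is [wujɔsɑt͡ʃ].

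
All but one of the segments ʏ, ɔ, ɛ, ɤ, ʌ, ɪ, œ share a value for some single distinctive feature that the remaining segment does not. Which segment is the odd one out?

The remaining segments after removing /ɤ/ share [−tense]; /ɤ/ (mid back unrounded tense vowel) is [+tense]. For every other candidate removal, the leftover set fails to share any single feature value that the removed segment lacks.

ɤ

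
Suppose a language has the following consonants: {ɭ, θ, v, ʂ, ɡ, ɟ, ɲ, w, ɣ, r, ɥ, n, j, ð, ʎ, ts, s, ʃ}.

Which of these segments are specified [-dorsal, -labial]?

ɭ, θ, ʂ, r, n, ð, ts, s, ʃ

Checking each segment against [-dorsal], [-labial]: /ɭ/ (retroflex lateral approximant), /θ/ (voiceless dental fricative), /ʂ/ (voiceless retroflex fricative), /r/ (alveolar trill), /n/ (alveolar nasal), /ð/ (voiced dental fricative), among others, satisfy every feature; every other segment in the inventory fails at least one.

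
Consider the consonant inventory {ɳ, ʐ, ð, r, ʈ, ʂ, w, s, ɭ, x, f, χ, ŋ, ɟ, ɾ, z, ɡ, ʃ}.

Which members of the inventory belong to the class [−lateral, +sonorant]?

ɳ, r, w, ŋ, ɾ

Eliminate segments failing any feature: /ʐ, ð, ʈ, ʂ, s, x, f, χ, ɟ, z, ɡ, ʃ/ are [−sonorant]; /ɭ/ is [+lateral]. The remaining /ɳ, r, w, ŋ, ɾ/ satisfy [−lateral], [+sonorant].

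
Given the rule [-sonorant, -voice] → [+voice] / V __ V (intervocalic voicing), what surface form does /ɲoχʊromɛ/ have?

The only segment in the rule's environment that also matches [-sonorant, -voice] is /χ/. Applying [+voice] turns the voiceless uvular fricative into /ʁ/ (voiced uvular fricative), giving [ɲoʁʊromɛ].

[ɲoʁʊromɛ]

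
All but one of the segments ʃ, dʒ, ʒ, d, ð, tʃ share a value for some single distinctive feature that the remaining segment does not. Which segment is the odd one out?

d

The remaining segments after removing /d/ share [+distributed]; /d/ (voiced alveolar stop) is [-distributed]. For every other candidate removal, the leftover set fails to share any single feature value that the removed segment lacks.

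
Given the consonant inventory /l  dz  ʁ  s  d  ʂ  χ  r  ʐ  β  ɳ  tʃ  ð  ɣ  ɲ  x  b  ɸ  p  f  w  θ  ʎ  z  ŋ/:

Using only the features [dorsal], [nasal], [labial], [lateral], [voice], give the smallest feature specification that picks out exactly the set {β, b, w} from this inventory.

[+voice, +labial]

/β, b, w/ are all [+voice], [+labial], and no other segment in the inventory matches both values. Dropping any one of them over-generates: [+labial] alone would also admit /ɸ, p, f/; [+voice] alone would also admit /l, dz, ʁ, d, …/. No other single listed feature picks out exactly this set either, so fewer than two features will not do.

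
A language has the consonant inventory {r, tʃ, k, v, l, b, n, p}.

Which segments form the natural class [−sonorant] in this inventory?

The feature [sonorant] marks segments produced without turbulent airflow (nasals, liquids, glides, vowels). In this inventory /tʃ, k, v, b, p/ lack that property, so they are [−sonorant]; /r, l, n/ are [+sonorant].

tʃ, k, v, b, p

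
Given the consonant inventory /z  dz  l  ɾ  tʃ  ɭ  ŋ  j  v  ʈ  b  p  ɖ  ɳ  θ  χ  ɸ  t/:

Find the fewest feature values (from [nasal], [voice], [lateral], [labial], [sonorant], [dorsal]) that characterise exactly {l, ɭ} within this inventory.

[+lateral]

The target set is precisely the extension of [+lateral] in this inventory.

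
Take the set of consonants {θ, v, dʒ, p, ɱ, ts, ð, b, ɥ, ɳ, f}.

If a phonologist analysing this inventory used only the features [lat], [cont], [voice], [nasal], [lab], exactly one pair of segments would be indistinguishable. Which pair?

/ɥ/ (labial-palatal glide) and /v/ (voiced labiodental fricative) are both [-lateral], [+continuant], [+voice], [-nasal], [+labial], so none of the listed features separates them. (They do differ in [sonorant], [round] and [dorsal], which are not among the given features.) Every other pair in the inventory differs on at least one listed feature.

ɥ, v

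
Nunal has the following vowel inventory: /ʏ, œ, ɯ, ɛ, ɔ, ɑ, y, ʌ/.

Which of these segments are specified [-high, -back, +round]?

Checking each segment against [-high], [-back], [+round]: /œ/ (mid front rounded lax vowel) satisfies every feature; every other segment in the inventory fails at least one.

œ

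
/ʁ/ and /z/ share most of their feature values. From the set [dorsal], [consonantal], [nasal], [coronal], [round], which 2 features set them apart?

[coronal], [dorsal]

/ʁ/ is the voiced uvular fricative and /z/ is the voiced alveolar fricative. Both are [+consonantal], [−nasal], [−round]. /ʁ/ is [−coronal] while /z/ is [+coronal]; /ʁ/ is [+dorsal] while /z/ is [−dorsal], so the distinguishing features are [coronal], [dorsal].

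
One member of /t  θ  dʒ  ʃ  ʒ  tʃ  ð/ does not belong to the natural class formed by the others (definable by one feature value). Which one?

t

/tʃ, ð, ʒ, ʃ, θ, dʒ/ are all [+distributed], but /t/ (voiceless alveolar stop) is [-distributed]. No other single segment can be removed to leave a set sharing one feature value that the removed segment lacks, so /t/ is the odd one out.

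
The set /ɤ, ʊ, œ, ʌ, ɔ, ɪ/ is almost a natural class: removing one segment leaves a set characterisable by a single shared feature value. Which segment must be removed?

ɤ

/œ, ʊ, ɪ, ɔ, ʌ/ are all [−tense], but /ɤ/ (mid back unrounded tense vowel) is [+tense]. No other single segment can be removed to leave a set sharing one feature value that the removed segment lacks, so /ɤ/ is the odd one out.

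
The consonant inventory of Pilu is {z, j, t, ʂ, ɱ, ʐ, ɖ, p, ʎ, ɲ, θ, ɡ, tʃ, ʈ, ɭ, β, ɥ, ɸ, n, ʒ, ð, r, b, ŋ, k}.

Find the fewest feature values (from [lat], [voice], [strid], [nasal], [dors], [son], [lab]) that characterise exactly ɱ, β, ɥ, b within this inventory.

The class [+voice], [+labial] has exactly /ɱ, β, ɥ, b/ as its extension in this inventory. No smaller conjunction from the listed features achieves this: [+labial] alone would also admit /p, ɸ/; [+voice] alone would also admit /z, j, ʐ, ɖ, …/; and checking the remaining single features turns up none with this extension.

[+voice, +lab]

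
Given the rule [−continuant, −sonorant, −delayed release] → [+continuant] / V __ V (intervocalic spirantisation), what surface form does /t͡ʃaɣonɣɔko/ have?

[t͡ʃaɣonɣɔxo]

The only segment in the rule's environment that also matches [−continuant, −sonorant, −delayed release] is /k/. Applying [+continuant] turns the voiceless velar stop into /x/ (voiceless velar fricative), giving [t͡ʃaɣonɣɔxo].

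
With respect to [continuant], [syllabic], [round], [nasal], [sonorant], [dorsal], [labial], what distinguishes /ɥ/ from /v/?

[sonorant], [round], [dorsal]

/ɥ/ is the labial-palatal glide and /v/ is the voiced labiodental fricative. Both are [+continuant], [−syllabic], [−nasal], [+labial]. /ɥ/ is [+sonorant] while /v/ is [−sonorant]; /ɥ/ is [+round] while /v/ is [−round]; /ɥ/ is [+dorsal] while /v/ is [−dorsal], so the distinguishing features are [sonorant], [round], [dorsal].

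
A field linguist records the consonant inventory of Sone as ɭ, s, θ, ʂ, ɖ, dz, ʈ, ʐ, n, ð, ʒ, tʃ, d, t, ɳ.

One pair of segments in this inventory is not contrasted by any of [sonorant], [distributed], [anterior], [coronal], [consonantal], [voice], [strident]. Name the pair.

On the given features, /ɭ/ and /ɳ/ have an identical profile: [+sonorant], [-distributed], [-anterior], [+coronal], [+consonantal], [+voice], [-strident]. No other two segments in the inventory coincide on all 7 features. (They do differ in [nasal] and [lateral], which are not among the given features.)

ɭ, ɳ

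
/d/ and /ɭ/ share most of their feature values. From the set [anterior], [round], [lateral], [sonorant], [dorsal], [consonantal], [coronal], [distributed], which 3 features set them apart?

[sonorant], [lateral], [anterior]

/d/ is the voiced alveolar stop and /ɭ/ is the retroflex lateral approximant. Both are [−round], [−dorsal], [+consonantal], [+coronal], [−distributed]. /d/ is [−sonorant] while /ɭ/ is [+sonorant]; /d/ is [−lateral] while /ɭ/ is [+lateral]; /d/ is [+anterior] while /ɭ/ is [−anterior], so the distinguishing features are [sonorant], [lateral], [anterior].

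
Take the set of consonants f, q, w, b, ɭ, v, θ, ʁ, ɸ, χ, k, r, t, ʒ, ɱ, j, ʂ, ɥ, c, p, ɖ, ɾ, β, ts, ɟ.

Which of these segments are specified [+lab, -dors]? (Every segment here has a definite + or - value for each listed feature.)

f, b, v, ɸ, ɱ, p, β

Among the inventory, the [+labial] segments are /f, w, b, v, ɸ, ɱ, ɥ, p, β/.
Then [-dorsal] leaves /f, b, v, ɸ, ɱ, p, β/.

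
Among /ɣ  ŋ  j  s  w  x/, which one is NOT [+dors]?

s

Every segment except /s/ is [+dorsal]. /s/ (voiceless alveolar fricative) is [-dorsal], so it is the exception.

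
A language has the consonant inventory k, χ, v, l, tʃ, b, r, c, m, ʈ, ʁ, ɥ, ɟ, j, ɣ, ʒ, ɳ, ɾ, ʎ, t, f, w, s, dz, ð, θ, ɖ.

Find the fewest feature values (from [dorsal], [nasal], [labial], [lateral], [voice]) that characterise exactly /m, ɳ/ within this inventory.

[+nasal]

Every target segment is [+nasal] and no other inventory member is, so one feature is enough.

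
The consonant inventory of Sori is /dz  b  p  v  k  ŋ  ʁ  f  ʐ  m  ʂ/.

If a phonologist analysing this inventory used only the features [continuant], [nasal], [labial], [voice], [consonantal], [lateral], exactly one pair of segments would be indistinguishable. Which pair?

ʁ, ʐ

Both /ʁ/ and /ʐ/ are [+continuant], [−nasal], [−labial], [+voice], [+consonantal], [−lateral]. Since the list omits [coronal] and [dorsal] — which do distinguish the voiced uvular fricative from the voiced retroflex fricative — this pair collapses; all other pairs remain distinct.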